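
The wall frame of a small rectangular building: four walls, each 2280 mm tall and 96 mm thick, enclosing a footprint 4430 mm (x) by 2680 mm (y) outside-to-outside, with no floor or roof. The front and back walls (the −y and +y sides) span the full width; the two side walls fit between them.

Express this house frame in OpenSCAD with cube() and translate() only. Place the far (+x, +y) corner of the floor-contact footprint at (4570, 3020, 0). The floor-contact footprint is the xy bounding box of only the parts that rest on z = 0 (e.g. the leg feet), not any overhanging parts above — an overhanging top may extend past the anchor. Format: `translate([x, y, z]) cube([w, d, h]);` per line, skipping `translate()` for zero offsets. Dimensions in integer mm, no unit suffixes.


translate([140, 340, 0]) cube([4430, 96, 2280]);
translate([140, 2924, 0]) cube([4430, 96, 2280]);
translate([140, 436, 0]) cube([96, 2488, 2280]);
translate([4474, 436, 0]) cube([96, 2488, 2280]);


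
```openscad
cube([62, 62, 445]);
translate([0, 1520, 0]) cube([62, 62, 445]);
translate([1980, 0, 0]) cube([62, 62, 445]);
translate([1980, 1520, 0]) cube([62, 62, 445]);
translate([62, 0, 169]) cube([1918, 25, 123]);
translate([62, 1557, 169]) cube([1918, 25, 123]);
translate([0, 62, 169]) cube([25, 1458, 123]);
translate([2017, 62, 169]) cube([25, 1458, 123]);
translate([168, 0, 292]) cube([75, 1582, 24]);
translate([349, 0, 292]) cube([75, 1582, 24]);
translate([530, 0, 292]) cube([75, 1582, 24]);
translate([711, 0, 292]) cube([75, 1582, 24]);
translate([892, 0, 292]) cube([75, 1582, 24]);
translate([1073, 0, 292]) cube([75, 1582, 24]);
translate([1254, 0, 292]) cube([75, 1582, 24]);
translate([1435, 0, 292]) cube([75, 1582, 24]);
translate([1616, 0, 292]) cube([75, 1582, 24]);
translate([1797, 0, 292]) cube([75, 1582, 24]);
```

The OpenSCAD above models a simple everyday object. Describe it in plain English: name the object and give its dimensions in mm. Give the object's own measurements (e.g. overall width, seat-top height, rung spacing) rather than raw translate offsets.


A bed frame 2042 mm long (x) by 1582 mm wide (y). Four 62×62 mm corner posts, 445 mm tall, at the corners of the footprint. Four rails of 25 mm thickness and 123 mm height run between adjacent posts with their undersides at z = 169 mm, their outer faces flush with the outside of the frame (the two x-running rails run between the posts' inner faces; the two y-running rails run between the posts' inner faces). 10 slats, each 75 mm wide (x) and 24 mm thick, lie across the top of the two x-running rails, running the full 1582 mm width of the frame in y; along x they sit between the end posts with a 106 mm gap after the −x posts and between neighbouring slats, leaving 108 mm before the +x posts.


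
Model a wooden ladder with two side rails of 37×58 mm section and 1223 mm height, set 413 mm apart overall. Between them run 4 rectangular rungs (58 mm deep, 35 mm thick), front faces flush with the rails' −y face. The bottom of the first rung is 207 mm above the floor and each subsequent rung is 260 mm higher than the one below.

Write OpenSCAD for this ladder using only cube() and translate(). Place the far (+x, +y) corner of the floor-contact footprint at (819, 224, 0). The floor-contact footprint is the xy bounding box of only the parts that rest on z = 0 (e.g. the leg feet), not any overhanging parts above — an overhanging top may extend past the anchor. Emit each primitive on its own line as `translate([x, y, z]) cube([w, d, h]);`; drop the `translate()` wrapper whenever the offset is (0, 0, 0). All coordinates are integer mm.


// rung span = 413 - 2*37 = 339
// rung[k] z = 207 + k*260
translate([406, 166, 0]) cube([37, 58, 1223]);
translate([782, 166, 0]) cube([37, 58, 1223]);
translate([443, 166, 207]) cube([339, 58, 35]);
translate([443, 166, 467]) cube([339, 58, 35]);
translate([443, 166, 727]) cube([339, 58, 35]);
translate([443, 166, 987]) cube([339, 58, 35]);


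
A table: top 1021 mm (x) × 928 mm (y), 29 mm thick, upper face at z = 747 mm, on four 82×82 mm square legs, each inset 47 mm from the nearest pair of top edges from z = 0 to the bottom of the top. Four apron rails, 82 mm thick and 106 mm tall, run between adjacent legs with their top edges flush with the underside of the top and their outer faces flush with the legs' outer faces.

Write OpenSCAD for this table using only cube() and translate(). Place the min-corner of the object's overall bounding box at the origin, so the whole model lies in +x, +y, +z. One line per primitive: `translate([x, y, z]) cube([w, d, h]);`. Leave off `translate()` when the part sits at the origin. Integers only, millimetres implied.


translate([0, 0, 718]) cube([1021, 928, 29]);
translate([47, 47, 0]) cube([82, 82, 718]);
translate([892, 47, 0]) cube([82, 82, 718]);
translate([47, 799, 0]) cube([82, 82, 718]);
translate([892, 799, 0]) cube([82, 82, 718]);
translate([129, 47, 612]) cube([763, 82, 106]);
translate([129, 799, 612]) cube([763, 82, 106]);
translate([47, 129, 612]) cube([82, 670, 106]);
translate([892, 129, 612]) cube([82, 670, 106]);


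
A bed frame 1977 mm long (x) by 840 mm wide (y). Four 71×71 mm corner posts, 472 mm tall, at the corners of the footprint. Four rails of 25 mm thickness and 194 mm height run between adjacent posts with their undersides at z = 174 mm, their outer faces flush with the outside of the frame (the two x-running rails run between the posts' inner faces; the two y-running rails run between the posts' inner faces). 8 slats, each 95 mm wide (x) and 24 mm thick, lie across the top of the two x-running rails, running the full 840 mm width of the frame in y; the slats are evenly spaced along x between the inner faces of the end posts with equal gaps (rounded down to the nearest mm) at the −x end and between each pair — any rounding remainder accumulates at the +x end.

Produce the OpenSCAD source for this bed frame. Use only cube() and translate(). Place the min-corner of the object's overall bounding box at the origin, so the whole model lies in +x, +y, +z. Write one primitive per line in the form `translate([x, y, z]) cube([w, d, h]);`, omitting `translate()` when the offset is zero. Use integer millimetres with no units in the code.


cube([71, 71, 472]);
translate([0, 769, 0]) cube([71, 71, 472]);
translate([1906, 0, 0]) cube([71, 71, 472]);
translate([1906, 769, 0]) cube([71, 71, 472]);
translate([71, 0, 174]) cube([1835, 25, 194]);
translate([71, 815, 174]) cube([1835, 25, 194]);
translate([0, 71, 174]) cube([25, 698, 194]);
translate([1952, 71, 174]) cube([25, 698, 194]);
translate([190, 0, 368]) cube([95, 840, 24]);
translate([404, 0, 368]) cube([95, 840, 24]);
translate([618, 0, 368]) cube([95, 840, 24]);
translate([832, 0, 368]) cube([95, 840, 24]);
translate([1046, 0, 368]) cube([95, 840, 24]);
translate([1260, 0, 368]) cube([95, 840, 24]);
translate([1474, 0, 368]) cube([95, 840, 24]);
translate([1688, 0, 368]) cube([95, 840, 24]);


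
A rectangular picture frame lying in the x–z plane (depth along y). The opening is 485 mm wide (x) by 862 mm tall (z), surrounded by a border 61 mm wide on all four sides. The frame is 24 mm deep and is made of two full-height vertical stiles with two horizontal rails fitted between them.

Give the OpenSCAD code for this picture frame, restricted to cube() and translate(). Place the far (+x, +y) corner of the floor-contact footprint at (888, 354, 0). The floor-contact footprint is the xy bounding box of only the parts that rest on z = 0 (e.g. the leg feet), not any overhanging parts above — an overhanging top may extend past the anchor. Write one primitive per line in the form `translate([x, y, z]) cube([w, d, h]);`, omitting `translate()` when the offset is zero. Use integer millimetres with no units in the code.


translate([281, 330, 0]) cube([61, 24, 984]);
translate([827, 330, 0]) cube([61, 24, 984]);
translate([342, 330, 0]) cube([485, 24, 61]);
translate([342, 330, 923]) cube([485, 24, 61]);


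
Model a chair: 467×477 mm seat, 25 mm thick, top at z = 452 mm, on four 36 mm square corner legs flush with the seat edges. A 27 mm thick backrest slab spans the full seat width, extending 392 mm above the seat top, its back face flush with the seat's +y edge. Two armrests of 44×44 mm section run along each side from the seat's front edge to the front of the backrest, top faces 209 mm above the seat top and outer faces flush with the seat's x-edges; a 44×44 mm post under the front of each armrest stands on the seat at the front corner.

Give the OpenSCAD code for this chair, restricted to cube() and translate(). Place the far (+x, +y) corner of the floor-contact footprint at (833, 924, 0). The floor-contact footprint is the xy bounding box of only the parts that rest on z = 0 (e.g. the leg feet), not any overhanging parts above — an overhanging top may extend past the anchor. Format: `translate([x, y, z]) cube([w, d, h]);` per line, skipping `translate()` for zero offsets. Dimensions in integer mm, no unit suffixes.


translate([366, 447, 427]) cube([467, 477, 25]);
translate([366, 447, 0]) cube([36, 36, 427]);
translate([797, 447, 0]) cube([36, 36, 427]);
translate([366, 888, 0]) cube([36, 36, 427]);
translate([797, 888, 0]) cube([36, 36, 427]);
translate([366, 897, 452]) cube([467, 27, 392]);
translate([366, 447, 617]) cube([44, 450, 44]);
translate([789, 447, 617]) cube([44, 450, 44]);
translate([366, 447, 452]) cube([44, 44, 165]);
translate([789, 447, 452]) cube([44, 44, 165]);


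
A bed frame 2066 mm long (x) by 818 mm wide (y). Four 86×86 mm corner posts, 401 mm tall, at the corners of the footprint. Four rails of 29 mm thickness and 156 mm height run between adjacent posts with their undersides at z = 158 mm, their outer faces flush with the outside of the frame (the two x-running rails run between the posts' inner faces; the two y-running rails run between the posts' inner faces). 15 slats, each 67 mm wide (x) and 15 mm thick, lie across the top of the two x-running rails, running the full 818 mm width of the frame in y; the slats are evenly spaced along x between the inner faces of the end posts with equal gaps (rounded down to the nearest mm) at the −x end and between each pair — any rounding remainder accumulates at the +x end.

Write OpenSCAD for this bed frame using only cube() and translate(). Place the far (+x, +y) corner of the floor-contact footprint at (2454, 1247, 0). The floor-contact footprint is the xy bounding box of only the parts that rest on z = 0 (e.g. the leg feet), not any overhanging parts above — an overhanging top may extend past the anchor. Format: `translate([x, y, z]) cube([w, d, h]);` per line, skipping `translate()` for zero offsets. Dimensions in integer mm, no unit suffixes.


translate([388, 429, 0]) cube([86, 86, 401]);
translate([388, 1161, 0]) cube([86, 86, 401]);
translate([2368, 429, 0]) cube([86, 86, 401]);
translate([2368, 1161, 0]) cube([86, 86, 401]);
translate([474, 429, 158]) cube([1894, 29, 156]);
translate([474, 1218, 158]) cube([1894, 29, 156]);
translate([388, 515, 158]) cube([29, 646, 156]);
translate([2425, 515, 158]) cube([29, 646, 156]);
translate([529, 429, 314]) cube([67, 818, 15]);
translate([651, 429, 314]) cube([67, 818, 15]);
translate([773, 429, 314]) cube([67, 818, 15]);
translate([895, 429, 314]) cube([67, 818, 15]);
translate([1017, 429, 314]) cube([67, 818, 15]);
translate([1139, 429, 314]) cube([67, 818, 15]);
translate([1261, 429, 314]) cube([67, 818, 15]);
translate([1383, 429, 314]) cube([67, 818, 15]);
translate([1505, 429, 314]) cube([67, 818, 15]);
translate([1627, 429, 314]) cube([67, 818, 15]);
translate([1749, 429, 314]) cube([67, 818, 15]);
translate([1871, 429, 314]) cube([67, 818, 15]);
translate([1993, 429, 314]) cube([67, 818, 15]);
translate([2115, 429, 314]) cube([67, 818, 15]);
translate([2237, 429, 314]) cube([67, 818, 15]);


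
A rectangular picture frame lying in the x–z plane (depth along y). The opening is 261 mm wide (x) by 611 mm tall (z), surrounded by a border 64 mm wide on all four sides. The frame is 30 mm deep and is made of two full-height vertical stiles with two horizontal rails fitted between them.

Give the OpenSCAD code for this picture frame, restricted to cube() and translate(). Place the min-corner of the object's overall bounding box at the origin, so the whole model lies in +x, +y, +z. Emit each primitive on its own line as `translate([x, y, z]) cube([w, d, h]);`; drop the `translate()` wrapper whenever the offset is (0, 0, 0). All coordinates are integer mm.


cube([64, 30, 739]);
translate([325, 0, 0]) cube([64, 30, 739]);
translate([64, 0, 0]) cube([261, 30, 64]);
translate([64, 0, 675]) cube([261, 30, 64]);


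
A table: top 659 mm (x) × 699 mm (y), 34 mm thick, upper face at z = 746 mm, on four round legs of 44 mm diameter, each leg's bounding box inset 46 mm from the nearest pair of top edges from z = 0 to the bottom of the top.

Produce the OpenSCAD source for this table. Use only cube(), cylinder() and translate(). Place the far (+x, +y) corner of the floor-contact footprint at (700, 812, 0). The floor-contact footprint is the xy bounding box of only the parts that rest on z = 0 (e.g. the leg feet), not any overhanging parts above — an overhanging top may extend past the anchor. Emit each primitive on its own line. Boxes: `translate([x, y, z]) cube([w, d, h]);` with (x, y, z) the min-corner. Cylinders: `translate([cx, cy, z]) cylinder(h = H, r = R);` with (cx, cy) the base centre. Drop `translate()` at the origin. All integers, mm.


translate([87, 159, 712]) cube([659, 699, 34]);
translate([155, 227, 0]) cylinder(h = 712, r = 22);
translate([678, 227, 0]) cylinder(h = 712, r = 22);
translate([155, 790, 0]) cylinder(h = 712, r = 22);
translate([678, 790, 0]) cylinder(h = 712, r = 22);


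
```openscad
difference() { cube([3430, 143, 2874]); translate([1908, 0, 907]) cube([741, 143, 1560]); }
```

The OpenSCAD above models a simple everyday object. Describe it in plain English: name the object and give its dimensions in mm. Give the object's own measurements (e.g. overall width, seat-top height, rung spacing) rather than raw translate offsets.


A wall 3430 mm long (x), 143 mm thick (y), 2874 mm tall, with a rectangular window opening cut through it. The opening is 741 mm wide and 1560 mm tall; its sill is at z = 907 mm and its near (−x) edge is 1908 mm from the wall's −x end. The opening passes through the full wall thickness.


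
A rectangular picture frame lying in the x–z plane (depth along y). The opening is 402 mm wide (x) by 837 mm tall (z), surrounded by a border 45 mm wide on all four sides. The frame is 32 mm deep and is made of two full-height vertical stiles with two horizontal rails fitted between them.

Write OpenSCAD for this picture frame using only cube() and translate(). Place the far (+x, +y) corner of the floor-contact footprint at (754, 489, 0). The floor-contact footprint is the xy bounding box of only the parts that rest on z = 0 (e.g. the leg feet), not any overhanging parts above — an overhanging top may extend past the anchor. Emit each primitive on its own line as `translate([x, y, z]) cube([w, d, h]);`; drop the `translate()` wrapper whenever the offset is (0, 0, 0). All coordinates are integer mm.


translate([262, 457, 0]) cube([45, 32, 927]);
translate([709, 457, 0]) cube([45, 32, 927]);
translate([307, 457, 0]) cube([402, 32, 45]);
translate([307, 457, 882]) cube([402, 32, 45]);


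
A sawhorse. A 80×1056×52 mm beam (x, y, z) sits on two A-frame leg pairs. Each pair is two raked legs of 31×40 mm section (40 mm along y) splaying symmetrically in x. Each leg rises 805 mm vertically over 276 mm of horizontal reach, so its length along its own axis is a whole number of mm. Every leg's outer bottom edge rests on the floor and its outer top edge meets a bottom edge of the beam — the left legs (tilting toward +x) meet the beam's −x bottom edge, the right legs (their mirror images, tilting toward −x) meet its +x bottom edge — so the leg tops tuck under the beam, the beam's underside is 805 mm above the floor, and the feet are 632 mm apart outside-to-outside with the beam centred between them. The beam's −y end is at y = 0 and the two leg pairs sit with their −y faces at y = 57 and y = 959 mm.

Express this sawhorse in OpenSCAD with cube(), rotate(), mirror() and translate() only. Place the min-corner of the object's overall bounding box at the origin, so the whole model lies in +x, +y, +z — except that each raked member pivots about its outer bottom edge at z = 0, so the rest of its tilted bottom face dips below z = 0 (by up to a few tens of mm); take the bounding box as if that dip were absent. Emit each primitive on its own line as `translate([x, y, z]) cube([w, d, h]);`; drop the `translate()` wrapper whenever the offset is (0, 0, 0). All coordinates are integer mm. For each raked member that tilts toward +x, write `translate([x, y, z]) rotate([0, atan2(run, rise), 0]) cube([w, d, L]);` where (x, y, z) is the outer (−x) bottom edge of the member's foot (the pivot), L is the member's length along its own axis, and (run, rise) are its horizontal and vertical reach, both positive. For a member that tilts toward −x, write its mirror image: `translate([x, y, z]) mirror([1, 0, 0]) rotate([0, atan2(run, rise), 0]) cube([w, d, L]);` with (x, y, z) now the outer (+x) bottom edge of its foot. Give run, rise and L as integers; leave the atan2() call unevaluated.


translate([276, 0, 805]) cube([80, 1056, 52]);
translate([0, 57, 0]) rotate([0, atan2(276, 805), 0]) cube([31, 40, 851]);
translate([632, 57, 0]) mirror([1, 0, 0]) rotate([0, atan2(276, 805), 0]) cube([31, 40, 851]);
translate([0, 959, 0]) rotate([0, atan2(276, 805), 0]) cube([31, 40, 851]);
translate([632, 959, 0]) mirror([1, 0, 0]) rotate([0, atan2(276, 805), 0]) cube([31, 40, 851]);


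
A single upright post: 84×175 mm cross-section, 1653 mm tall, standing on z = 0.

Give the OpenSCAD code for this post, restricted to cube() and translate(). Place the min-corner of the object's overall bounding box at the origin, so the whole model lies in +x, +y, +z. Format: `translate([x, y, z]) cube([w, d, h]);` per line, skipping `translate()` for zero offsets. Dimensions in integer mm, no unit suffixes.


cube([84, 175, 1653]);


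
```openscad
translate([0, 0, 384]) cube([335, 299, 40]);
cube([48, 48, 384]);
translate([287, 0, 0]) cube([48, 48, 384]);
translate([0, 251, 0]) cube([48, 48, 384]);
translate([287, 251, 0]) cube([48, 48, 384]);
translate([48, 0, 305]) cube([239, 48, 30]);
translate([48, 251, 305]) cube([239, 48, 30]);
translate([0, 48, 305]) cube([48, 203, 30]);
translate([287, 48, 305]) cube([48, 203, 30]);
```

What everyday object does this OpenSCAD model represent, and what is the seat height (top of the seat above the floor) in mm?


A stool. The seat height is 424 mm.

A 335×299×40 slab at z = 384 on four corner posts — a stool. The seat top is 384 + 40 = 424 mm.


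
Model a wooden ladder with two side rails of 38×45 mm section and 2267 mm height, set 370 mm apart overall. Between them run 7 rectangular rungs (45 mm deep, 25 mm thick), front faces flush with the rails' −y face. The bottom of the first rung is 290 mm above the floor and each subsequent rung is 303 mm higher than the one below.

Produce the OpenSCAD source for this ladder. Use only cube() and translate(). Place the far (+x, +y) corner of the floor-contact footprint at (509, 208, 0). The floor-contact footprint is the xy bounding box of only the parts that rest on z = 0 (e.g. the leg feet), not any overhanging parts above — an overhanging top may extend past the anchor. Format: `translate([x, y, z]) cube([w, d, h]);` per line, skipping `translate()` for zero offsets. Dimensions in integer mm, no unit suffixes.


translate([139, 163, 0]) cube([38, 45, 2267]);
translate([471, 163, 0]) cube([38, 45, 2267]);
translate([177, 163, 290]) cube([294, 45, 25]);
translate([177, 163, 593]) cube([294, 45, 25]);
translate([177, 163, 896]) cube([294, 45, 25]);
translate([177, 163, 1199]) cube([294, 45, 25]);
translate([177, 163, 1502]) cube([294, 45, 25]);
translate([177, 163, 1805]) cube([294, 45, 25]);
translate([177, 163, 2108]) cube([294, 45, 25]);


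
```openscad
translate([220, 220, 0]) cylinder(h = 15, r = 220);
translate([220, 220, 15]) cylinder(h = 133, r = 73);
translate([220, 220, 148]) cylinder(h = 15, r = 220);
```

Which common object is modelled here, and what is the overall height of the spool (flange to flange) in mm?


A spool. The overall height is 163 mm.

Three coaxial cylinders, large–small–large — a spool. Two 15 mm flanges and a 133 mm core give 15 + 133 + 15 = 163 mm.


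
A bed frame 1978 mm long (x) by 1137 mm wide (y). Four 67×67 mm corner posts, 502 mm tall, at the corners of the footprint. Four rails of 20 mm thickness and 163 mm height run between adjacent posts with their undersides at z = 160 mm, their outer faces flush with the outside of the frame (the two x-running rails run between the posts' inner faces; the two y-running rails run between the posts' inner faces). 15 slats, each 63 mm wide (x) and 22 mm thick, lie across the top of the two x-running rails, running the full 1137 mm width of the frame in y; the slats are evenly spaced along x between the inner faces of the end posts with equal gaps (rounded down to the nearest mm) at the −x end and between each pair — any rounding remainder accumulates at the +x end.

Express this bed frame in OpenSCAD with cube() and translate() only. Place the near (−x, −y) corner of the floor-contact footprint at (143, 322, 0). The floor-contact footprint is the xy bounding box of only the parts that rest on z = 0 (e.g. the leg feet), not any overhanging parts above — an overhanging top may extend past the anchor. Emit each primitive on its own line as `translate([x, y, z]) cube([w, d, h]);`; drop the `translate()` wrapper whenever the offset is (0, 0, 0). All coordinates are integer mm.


// slat z = rail_z + rail_h = 160 + 163 = 323
// slat gap = ⌊(1844 − 15·63) / 16⌋ = 56
translate([143, 322, 0]) cube([67, 67, 502]);
translate([143, 1392, 0]) cube([67, 67, 502]);
translate([2054, 322, 0]) cube([67, 67, 502]);
translate([2054, 1392, 0]) cube([67, 67, 502]);
translate([210, 322, 160]) cube([1844, 20, 163]);
translate([210, 1439, 160]) cube([1844, 20, 163]);
translate([143, 389, 160]) cube([20, 1003, 163]);
translate([2101, 389, 160]) cube([20, 1003, 163]);
translate([266, 322, 323]) cube([63, 1137, 22]);
translate([385, 322, 323]) cube([63, 1137, 22]);
translate([504, 322, 323]) cube([63, 1137, 22]);
translate([623, 322, 323]) cube([63, 1137, 22]);
translate([742, 322, 323]) cube([63, 1137, 22]);
translate([861, 322, 323]) cube([63, 1137, 22]);
translate([980, 322, 323]) cube([63, 1137, 22]);
translate([1099, 322, 323]) cube([63, 1137, 22]);
translate([1218, 322, 323]) cube([63, 1137, 22]);
translate([1337, 322, 323]) cube([63, 1137, 22]);
translate([1456, 322, 323]) cube([63, 1137, 22]);
translate([1575, 322, 323]) cube([63, 1137, 22]);
translate([1694, 322, 323]) cube([63, 1137, 22]);
translate([1813, 322, 323]) cube([63, 1137, 22]);
translate([1932, 322, 323]) cube([63, 1137, 22]);


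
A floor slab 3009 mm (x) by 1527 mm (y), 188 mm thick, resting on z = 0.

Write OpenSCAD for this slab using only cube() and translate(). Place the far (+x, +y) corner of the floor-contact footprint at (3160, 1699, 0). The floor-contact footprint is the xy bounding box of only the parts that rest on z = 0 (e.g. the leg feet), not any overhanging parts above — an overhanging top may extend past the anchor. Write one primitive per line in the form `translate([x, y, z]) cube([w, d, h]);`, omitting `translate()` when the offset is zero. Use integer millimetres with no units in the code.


translate([151, 172, 0]) cube([3009, 1527, 188]);


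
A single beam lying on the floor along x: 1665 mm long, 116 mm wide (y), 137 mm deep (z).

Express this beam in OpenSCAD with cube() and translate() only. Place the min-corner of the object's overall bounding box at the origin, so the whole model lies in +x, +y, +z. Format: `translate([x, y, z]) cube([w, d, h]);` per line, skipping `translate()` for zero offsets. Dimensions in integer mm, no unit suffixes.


cube([1665, 116, 137]);


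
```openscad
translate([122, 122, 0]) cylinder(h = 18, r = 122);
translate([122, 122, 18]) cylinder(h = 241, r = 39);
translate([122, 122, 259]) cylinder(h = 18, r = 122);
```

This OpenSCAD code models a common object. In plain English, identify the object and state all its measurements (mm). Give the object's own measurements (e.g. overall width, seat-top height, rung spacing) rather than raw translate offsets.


A spool: two coaxial disc flanges of radius 122 mm and thickness 18 mm, joined by a core cylinder of radius 39 mm and height 241 mm. The lower flange rests on z = 0 and the three cylinders share a vertical axis.


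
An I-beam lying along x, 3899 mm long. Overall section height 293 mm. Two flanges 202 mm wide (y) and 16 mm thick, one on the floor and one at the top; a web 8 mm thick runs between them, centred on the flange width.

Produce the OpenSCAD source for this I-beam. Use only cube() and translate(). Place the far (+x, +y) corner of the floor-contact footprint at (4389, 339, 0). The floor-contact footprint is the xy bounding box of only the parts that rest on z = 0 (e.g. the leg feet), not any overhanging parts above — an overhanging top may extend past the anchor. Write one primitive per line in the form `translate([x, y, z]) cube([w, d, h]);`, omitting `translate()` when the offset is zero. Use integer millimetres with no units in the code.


translate([490, 137, 0]) cube([3899, 202, 16]);
translate([490, 234, 16]) cube([3899, 8, 261]);
translate([490, 137, 277]) cube([3899, 202, 16]);


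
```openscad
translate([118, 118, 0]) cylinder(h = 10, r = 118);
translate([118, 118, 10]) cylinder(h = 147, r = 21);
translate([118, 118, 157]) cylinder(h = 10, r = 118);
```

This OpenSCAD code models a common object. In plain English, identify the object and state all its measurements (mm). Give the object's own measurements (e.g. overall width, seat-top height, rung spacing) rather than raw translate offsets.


A spool: two coaxial disc flanges of radius 118 mm and thickness 10 mm, joined by a core cylinder of radius 21 mm and height 147 mm. The lower flange rests on z = 0 and the three cylinders share a vertical axis.


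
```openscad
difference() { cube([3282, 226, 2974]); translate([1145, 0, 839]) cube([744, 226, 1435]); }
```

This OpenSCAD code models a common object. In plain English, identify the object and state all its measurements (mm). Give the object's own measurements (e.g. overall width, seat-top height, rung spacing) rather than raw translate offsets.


A wall 3282 mm long (x), 226 mm thick (y), 2974 mm tall, with a rectangular window opening cut through it. The opening is 744 mm wide and 1435 mm tall; its sill is at z = 839 mm and its near (−x) edge is 1145 mm from the wall's −x end. The opening passes through the full wall thickness.


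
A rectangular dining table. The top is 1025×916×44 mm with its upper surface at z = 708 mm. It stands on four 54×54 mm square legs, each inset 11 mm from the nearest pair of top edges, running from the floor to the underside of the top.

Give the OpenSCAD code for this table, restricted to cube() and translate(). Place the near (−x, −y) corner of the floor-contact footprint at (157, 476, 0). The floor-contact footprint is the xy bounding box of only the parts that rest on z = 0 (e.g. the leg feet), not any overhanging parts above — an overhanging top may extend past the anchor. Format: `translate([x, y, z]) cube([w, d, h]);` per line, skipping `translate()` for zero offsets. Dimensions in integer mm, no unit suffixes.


translate([146, 465, 664]) cube([1025, 916, 44]);
translate([157, 476, 0]) cube([54, 54, 664]);
translate([1106, 476, 0]) cube([54, 54, 664]);
translate([157, 1316, 0]) cube([54, 54, 664]);
translate([1106, 1316, 0]) cube([54, 54, 664]);


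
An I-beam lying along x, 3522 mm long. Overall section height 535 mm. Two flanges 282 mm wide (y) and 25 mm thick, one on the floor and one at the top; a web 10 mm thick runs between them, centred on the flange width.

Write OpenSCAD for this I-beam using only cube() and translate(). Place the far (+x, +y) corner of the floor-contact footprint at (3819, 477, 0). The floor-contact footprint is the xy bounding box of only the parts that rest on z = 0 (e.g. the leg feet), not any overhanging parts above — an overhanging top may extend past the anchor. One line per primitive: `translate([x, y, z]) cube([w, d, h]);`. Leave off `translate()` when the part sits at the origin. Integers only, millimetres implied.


translate([297, 195, 0]) cube([3522, 282, 25]);
translate([297, 331, 25]) cube([3522, 10, 485]);
translate([297, 195, 510]) cube([3522, 282, 25]);


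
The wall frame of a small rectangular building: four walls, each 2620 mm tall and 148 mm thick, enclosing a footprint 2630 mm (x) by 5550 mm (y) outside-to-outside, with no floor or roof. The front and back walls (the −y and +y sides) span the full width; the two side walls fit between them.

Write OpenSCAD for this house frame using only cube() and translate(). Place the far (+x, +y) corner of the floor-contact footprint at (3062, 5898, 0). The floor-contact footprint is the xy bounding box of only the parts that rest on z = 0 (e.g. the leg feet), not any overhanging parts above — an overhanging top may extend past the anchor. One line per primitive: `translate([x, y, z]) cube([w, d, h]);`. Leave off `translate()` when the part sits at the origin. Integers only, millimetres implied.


translate([432, 348, 0]) cube([2630, 148, 2620]);
translate([432, 5750, 0]) cube([2630, 148, 2620]);
translate([432, 496, 0]) cube([148, 5254, 2620]);
translate([2914, 496, 0]) cube([148, 5254, 2620]);


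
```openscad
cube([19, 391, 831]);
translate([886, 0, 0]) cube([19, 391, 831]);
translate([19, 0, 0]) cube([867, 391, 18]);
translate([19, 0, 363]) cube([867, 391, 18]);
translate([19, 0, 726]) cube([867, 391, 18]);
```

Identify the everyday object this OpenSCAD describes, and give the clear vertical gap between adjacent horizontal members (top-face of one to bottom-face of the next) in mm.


A bookshelf. The clear shelf gap is 345 mm.

Two tall side panels with 3 horizontal boards between them — a bookshelf. The first two shelf undersides are at z = 0 and z = 363; with shelf thickness 18, the clear gap is 363 − 0 − 18 = 345 mm.


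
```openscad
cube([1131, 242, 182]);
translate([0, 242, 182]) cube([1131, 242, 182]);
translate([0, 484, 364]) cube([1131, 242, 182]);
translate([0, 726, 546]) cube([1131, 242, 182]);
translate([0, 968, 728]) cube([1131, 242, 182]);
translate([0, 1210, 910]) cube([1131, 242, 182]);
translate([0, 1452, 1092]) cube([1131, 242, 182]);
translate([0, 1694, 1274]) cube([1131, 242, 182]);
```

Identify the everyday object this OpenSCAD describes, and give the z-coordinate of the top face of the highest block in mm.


A staircase. The total rise is 1456 mm.

8 identical blocks, each offset up and back from the previous — a staircase. Each step is 182 mm tall and there are 8 of them, so the total rise is 8 × 182 = 1456 mm.


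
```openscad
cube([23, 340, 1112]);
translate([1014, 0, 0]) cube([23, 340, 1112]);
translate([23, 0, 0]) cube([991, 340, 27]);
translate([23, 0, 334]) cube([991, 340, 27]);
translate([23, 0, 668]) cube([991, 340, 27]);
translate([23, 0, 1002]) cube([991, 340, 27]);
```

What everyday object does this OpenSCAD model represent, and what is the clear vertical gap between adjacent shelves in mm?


A bookshelf. The clear shelf gap is 307 mm.

Two tall side panels with 4 horizontal boards between them — a bookshelf. The first two shelf undersides are at z = 0 and z = 334; with shelf thickness 27, the clear gap is 334 − 0 − 27 = 307 mm.


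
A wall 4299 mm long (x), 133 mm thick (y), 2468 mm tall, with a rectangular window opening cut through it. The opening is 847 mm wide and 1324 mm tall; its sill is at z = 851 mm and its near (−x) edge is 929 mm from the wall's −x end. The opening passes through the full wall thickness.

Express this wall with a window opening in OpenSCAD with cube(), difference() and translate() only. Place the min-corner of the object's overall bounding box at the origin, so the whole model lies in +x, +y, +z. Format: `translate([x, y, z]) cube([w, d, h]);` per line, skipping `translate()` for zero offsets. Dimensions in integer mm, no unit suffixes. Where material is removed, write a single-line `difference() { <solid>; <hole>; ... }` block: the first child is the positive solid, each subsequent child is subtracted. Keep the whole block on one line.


difference() { cube([4299, 133, 2468]); translate([929, 0, 851]) cube([847, 133, 1324]); }


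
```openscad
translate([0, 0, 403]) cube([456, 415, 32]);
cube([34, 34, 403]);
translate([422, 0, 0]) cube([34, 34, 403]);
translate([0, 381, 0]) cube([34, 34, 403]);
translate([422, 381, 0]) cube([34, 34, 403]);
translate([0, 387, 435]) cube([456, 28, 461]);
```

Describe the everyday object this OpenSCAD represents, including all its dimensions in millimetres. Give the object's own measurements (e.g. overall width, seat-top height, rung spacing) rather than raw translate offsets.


A chair. The seat is a 456×415×32 mm slab with its top at z = 435 mm, on four 34×34 mm corner legs (flush with the seat edges, standing on z = 0). A flat backrest 28 mm thick, 461 mm tall, spans the full seat width and rises from the seat top along its +y edge, rear face flush with the rear of the seat.


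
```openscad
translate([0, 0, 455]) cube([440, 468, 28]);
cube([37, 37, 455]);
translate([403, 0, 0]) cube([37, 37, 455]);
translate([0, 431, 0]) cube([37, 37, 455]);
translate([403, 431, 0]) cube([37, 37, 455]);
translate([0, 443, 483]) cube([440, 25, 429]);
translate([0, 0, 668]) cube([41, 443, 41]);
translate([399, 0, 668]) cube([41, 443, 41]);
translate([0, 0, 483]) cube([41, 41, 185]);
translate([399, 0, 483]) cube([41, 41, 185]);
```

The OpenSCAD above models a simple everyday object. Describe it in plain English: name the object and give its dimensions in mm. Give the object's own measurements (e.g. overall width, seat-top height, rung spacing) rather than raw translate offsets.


A chair. The seat is a 440×468×28 mm slab with its top at z = 483 mm, on four 37×37 mm corner legs (flush with the seat edges, standing on z = 0). A flat backrest 25 mm thick, 429 mm tall, spans the full seat width and rises from the seat top along its +y edge, rear face flush with the rear of the seat. Two armrests of 41×41 mm section run along each side from the seat's front edge to the front of the backrest, top faces 226 mm above the seat top and outer faces flush with the seat's x-edges; a 41×41 mm post under the front of each armrest stands on the seat at the front corner.


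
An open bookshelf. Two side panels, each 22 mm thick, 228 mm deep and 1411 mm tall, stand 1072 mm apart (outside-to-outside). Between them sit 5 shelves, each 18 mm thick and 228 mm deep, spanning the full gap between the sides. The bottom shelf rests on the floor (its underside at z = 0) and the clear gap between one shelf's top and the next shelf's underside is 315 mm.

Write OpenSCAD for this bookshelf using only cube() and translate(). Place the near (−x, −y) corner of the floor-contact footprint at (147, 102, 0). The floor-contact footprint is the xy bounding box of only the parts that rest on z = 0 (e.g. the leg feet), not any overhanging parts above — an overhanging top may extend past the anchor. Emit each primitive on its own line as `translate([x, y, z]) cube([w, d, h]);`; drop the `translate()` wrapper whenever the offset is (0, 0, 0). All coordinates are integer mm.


translate([147, 102, 0]) cube([22, 228, 1411]);
translate([1197, 102, 0]) cube([22, 228, 1411]);
translate([169, 102, 0]) cube([1028, 228, 18]);
translate([169, 102, 333]) cube([1028, 228, 18]);
translate([169, 102, 666]) cube([1028, 228, 18]);
translate([169, 102, 999]) cube([1028, 228, 18]);
translate([169, 102, 1332]) cube([1028, 228, 18]);


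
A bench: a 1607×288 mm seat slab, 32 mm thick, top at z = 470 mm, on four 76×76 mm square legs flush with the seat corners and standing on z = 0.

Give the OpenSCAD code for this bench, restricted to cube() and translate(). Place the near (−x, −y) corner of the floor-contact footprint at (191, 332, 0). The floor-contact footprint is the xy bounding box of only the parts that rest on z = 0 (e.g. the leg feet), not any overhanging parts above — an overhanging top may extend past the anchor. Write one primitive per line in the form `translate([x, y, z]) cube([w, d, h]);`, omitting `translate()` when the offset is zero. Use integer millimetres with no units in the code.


// leg_h = 470 − 32 = 438
translate([191, 332, 438]) cube([1607, 288, 32]);
translate([191, 332, 0]) cube([76, 76, 438]);
translate([191, 544, 0]) cube([76, 76, 438]);
translate([1722, 332, 0]) cube([76, 76, 438]);
translate([1722, 544, 0]) cube([76, 76, 438]);


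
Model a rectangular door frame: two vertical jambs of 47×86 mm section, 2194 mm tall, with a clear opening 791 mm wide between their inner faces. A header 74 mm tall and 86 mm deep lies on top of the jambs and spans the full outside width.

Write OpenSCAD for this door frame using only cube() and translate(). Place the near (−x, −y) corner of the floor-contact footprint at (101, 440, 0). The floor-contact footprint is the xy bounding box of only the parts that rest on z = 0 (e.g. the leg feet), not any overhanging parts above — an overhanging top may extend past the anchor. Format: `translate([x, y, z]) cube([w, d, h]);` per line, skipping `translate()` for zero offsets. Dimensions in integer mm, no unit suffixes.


translate([101, 440, 0]) cube([47, 86, 2194]);
translate([939, 440, 0]) cube([47, 86, 2194]);
translate([101, 440, 2194]) cube([885, 86, 74]);


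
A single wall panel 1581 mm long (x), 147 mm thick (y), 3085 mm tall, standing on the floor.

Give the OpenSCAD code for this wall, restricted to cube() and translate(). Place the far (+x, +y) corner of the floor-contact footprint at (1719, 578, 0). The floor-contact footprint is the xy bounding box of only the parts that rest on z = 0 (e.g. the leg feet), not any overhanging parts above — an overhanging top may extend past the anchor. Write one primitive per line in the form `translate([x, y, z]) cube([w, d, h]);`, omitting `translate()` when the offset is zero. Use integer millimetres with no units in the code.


translate([138, 431, 0]) cube([1581, 147, 3085]);


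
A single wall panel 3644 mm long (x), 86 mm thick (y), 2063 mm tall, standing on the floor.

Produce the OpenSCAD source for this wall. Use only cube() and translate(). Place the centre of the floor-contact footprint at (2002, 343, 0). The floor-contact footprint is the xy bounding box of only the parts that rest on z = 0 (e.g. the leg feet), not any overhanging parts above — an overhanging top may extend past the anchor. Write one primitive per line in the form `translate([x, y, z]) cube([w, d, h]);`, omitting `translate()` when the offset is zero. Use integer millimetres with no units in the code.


translate([180, 300, 0]) cube([3644, 86, 2063]);


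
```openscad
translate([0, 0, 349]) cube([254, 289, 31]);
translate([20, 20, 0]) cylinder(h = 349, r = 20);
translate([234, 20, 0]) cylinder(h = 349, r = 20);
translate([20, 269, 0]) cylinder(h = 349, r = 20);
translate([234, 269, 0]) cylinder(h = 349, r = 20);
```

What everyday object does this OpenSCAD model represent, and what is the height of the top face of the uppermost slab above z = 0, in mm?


A stool. The seat height is 380 mm.

A 254×289×31 slab at z = 349 on four corner cylinders — a stool. The seat top is 349 + 31 = 380 mm.


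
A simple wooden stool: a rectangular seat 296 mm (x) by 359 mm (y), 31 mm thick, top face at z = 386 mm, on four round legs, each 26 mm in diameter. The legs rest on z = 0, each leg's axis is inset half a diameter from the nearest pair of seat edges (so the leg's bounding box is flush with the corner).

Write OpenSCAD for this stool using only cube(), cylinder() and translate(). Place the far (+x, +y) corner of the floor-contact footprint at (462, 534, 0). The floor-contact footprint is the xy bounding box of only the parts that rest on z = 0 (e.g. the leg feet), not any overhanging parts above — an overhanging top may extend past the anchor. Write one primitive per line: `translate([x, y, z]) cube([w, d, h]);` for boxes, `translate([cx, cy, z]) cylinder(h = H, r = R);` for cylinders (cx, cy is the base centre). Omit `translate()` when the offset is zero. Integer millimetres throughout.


// leg_h = 386 - 31 = 355
translate([166, 175, 355]) cube([296, 359, 31]);
translate([179, 188, 0]) cylinder(h = 355, r = 13);
translate([449, 188, 0]) cylinder(h = 355, r = 13);
translate([179, 521, 0]) cylinder(h = 355, r = 13);
translate([449, 521, 0]) cylinder(h = 355, r = 13);
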